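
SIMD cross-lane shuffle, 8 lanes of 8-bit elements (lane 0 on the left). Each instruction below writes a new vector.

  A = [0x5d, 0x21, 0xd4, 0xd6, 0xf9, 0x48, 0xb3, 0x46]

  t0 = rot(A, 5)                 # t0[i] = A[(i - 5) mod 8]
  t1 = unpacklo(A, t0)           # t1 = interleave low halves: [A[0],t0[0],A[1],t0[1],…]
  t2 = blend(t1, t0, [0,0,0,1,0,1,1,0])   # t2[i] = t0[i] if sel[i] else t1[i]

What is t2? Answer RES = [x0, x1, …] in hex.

→ t0 |d6|f9|48|b3|46|5d|21|d4|
→ t1 |5d|d6|21|f9|d4|48|d6|b3|
→ t2 |5d|d6|21|b3|d4|5d|21|b3|

RES = [0x5d, 0xd6, 0x21, 0xb3, 0xd4, 0x5d, 0x21, 0xb3]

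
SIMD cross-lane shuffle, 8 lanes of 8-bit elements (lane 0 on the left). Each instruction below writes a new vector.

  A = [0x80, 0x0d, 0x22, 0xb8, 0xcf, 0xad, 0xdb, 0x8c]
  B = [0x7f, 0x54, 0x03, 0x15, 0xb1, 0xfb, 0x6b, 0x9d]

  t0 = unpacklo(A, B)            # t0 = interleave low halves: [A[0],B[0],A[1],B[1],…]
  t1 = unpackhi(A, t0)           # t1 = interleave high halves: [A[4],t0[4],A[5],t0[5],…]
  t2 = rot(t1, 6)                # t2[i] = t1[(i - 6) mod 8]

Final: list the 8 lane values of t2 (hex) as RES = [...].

→ t0 |80|7f|0d|54|22|03|b8|15|
→ t1 |cf|22|ad|03|db|b8|8c|15|
→ t2 |ad|03|db|b8|8c|15|cf|22|

RES = [0xad, 0x03, 0xdb, 0xb8, 0x8c, 0x15, 0xcf, 0x22]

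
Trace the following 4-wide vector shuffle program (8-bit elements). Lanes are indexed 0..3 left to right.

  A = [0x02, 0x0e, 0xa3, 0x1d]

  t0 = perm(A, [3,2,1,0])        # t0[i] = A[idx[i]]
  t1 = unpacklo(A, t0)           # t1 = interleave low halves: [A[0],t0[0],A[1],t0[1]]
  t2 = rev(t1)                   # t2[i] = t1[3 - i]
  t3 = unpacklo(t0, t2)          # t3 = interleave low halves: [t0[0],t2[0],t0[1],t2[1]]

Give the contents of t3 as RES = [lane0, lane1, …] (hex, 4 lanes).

→ t0 |1d|a3|0e|02|
→ t1 |02|1d|0e|a3|
→ t2 |a3|0e|1d|02|
→ t3 |1d|a3|a3|0e|

RES = [0x1d, 0xa3, 0xa3, 0x0e]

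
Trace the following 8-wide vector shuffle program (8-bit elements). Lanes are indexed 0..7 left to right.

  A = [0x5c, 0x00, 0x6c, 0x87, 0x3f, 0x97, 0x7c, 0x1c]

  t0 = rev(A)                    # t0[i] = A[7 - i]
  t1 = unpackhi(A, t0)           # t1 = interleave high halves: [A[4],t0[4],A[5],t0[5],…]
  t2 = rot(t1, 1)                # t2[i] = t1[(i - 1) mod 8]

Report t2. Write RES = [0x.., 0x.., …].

RES = [ 0x5c  0x3f  0x87  0x97  0x6c  0x7c  0x00  0x1c ]

→ t0 |1c|7c|97|3f|87|6c|00|5c|
→ t1 |3f|87|97|6c|7c|00|1c|5c|
→ t2 |5c|3f|87|97|6c|7c|00|1c|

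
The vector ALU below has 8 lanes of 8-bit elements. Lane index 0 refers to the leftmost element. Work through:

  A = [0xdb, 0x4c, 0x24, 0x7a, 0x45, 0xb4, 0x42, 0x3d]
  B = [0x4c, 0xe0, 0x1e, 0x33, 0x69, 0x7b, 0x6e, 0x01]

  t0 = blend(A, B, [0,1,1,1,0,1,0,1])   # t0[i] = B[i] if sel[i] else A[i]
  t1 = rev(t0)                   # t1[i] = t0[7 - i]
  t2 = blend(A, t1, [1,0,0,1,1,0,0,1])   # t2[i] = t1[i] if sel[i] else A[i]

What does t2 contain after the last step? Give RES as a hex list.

t0 = [0xdb, 0xe0, 0x1e, 0x33, 0x45, 0x7b, 0x42, 0x01]
t1 = [0x01, 0x42, 0x7b, 0x45, 0x33, 0x1e, 0xe0, 0xdb]
t2 = [0x01, 0x4c, 0x24, 0x45, 0x33, 0xb4, 0x42, 0xdb]

RES = [ 0x01  0x4c  0x24  0x45  0x33  0xb4  0x42  0xdb ]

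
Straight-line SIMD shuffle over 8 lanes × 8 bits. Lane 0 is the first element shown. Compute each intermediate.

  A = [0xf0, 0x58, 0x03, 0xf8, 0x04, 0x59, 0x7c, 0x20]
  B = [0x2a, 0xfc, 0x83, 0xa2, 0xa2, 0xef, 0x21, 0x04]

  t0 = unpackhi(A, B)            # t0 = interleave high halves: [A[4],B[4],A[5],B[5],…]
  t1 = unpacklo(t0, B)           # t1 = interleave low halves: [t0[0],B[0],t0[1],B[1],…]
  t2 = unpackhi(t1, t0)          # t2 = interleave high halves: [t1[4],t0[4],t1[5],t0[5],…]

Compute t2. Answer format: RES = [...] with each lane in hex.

t0 = [0x04, 0xa2, 0x59, 0xef, 0x7c, 0x21, 0x20, 0x04]
t1 = [0x04, 0x2a, 0xa2, 0xfc, 0x59, 0x83, 0xef, 0xa2]
t2 = [0x59, 0x7c, 0x83, 0x21, 0xef, 0x20, 0xa2, 0x04]

RES = [ 0x59  0x7c  0x83  0x21  0xef  0x20  0xa2  0x04 ]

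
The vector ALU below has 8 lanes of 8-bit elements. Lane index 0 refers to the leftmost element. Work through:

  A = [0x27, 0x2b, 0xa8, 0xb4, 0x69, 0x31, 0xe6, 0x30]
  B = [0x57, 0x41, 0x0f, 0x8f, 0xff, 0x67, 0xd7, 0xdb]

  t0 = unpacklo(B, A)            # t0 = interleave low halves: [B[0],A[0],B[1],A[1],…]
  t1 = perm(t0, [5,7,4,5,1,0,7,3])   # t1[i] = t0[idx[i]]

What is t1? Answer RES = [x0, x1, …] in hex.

RES = [0xa8, 0xb4, 0x0f, 0xa8, 0x27, 0x57, 0xb4, 0x2b]

  t0: 57 27 41 2b 0f a8 8f b4
  t1: a8 b4 0f a8 27 57 b4 2b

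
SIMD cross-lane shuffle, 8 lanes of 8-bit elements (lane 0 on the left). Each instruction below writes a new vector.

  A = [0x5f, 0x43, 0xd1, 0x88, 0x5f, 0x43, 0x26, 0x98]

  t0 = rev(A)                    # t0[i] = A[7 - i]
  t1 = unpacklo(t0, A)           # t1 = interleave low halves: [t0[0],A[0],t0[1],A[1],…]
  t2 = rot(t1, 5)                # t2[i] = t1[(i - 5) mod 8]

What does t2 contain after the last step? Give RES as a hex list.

RES = [0x43, 0x43, 0xd1, 0x5f, 0x88, 0x98, 0x5f, 0x26]

→ t0 |98|26|43|5f|88|d1|43|5f|
→ t1 |98|5f|26|43|43|d1|5f|88|
→ t2 |43|43|d1|5f|88|98|5f|26|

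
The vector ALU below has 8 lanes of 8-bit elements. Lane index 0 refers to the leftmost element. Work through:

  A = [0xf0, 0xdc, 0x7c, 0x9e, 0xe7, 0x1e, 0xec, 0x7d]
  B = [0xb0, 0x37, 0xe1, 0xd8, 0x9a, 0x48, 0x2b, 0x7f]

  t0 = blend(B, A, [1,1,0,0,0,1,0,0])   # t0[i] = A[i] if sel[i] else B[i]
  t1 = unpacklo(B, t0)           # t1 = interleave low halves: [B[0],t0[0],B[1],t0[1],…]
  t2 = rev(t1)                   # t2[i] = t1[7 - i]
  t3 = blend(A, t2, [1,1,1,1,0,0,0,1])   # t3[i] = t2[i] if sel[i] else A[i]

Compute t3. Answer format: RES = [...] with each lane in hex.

RES = [0xd8, 0xd8, 0xe1, 0xe1, 0xe7, 0x1e, 0xec, 0xb0]

→ t0 |f0|dc|e1|d8|9a|1e|2b|7f|
→ t1 |b0|f0|37|dc|e1|e1|d8|d8|
→ t2 |d8|d8|e1|e1|dc|37|f0|b0|
→ t3 |d8|d8|e1|e1|e7|1e|ec|b0|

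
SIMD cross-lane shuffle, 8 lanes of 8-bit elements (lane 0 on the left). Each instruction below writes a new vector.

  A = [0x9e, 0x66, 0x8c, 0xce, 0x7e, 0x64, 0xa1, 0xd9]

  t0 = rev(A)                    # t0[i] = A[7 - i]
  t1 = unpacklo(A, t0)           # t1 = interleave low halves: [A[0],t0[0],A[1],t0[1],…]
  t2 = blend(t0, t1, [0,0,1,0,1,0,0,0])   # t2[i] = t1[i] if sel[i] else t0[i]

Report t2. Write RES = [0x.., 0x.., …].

RES = [0xd9, 0xa1, 0x66, 0x7e, 0x8c, 0x8c, 0x66, 0x9e]

  t0: d9 a1 64 7e ce 8c 66 9e
  t1: 9e d9 66 a1 8c 64 ce 7e
  t2: d9 a1 66 7e 8c 8c 66 9e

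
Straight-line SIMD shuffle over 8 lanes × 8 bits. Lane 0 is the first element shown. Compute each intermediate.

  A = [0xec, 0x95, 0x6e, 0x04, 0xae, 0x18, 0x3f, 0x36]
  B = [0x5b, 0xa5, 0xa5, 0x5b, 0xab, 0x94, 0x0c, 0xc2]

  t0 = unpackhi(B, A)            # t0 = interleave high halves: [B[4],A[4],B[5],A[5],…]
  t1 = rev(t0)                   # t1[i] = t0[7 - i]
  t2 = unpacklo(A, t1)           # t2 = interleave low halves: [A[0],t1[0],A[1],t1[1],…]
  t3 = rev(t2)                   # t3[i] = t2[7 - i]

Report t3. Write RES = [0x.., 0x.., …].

RES = [ 0x0c  0x04  0x3f  0x6e  0xc2  0x95  0x36  0xec ]

t0 = [0xab, 0xae, 0x94, 0x18, 0x0c, 0x3f, 0xc2, 0x36]
t1 = [0x36, 0xc2, 0x3f, 0x0c, 0x18, 0x94, 0xae, 0xab]
t2 = [0xec, 0x36, 0x95, 0xc2, 0x6e, 0x3f, 0x04, 0x0c]
t3 = [0x0c, 0x04, 0x3f, 0x6e, 0xc2, 0x95, 0x36, 0xec]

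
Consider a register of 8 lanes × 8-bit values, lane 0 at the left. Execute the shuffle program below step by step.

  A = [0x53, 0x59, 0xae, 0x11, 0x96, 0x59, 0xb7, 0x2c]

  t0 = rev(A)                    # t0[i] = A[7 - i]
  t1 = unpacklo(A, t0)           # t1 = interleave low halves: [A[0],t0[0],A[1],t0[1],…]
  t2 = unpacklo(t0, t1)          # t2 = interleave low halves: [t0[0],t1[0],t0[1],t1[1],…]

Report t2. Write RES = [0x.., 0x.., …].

t0 = [0x2c, 0xb7, 0x59, 0x96, 0x11, 0xae, 0x59, 0x53]
t1 = [0x53, 0x2c, 0x59, 0xb7, 0xae, 0x59, 0x11, 0x96]
t2 = [0x2c, 0x53, 0xb7, 0x2c, 0x59, 0x59, 0x96, 0xb7]

RES = [ 0x2c  0x53  0xb7  0x2c  0x59  0x59  0x96  0xb7 ]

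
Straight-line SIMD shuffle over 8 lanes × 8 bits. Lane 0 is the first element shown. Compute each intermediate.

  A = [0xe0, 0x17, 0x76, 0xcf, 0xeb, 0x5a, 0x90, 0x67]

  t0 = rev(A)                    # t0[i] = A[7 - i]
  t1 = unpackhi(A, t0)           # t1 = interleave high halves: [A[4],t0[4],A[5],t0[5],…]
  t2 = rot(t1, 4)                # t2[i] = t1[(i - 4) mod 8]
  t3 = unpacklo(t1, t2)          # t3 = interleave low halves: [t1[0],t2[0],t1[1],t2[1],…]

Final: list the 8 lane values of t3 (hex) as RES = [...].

→ t0 |67|90|5a|eb|cf|76|17|e0|
→ t1 |eb|cf|5a|76|90|17|67|e0|
→ t2 |90|17|67|e0|eb|cf|5a|76|
→ t3 |eb|90|cf|17|5a|67|76|e0|

RES = [0xeb, 0x90, 0xcf, 0x17, 0x5a, 0x67, 0x76, 0xe0]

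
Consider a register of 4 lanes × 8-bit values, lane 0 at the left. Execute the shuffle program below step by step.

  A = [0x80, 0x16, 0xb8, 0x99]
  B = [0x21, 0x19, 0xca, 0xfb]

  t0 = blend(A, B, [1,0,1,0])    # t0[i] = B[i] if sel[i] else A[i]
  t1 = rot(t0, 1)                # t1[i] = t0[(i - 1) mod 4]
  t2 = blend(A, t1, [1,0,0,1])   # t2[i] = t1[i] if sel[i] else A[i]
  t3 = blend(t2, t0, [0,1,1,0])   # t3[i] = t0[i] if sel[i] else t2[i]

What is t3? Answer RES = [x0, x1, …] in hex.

  t0: 21 16 ca 99
  t1: 99 21 16 ca
  t2: 99 16 b8 ca
  t3: 99 16 ca ca

RES = [0x99, 0x16, 0xca, 0xca]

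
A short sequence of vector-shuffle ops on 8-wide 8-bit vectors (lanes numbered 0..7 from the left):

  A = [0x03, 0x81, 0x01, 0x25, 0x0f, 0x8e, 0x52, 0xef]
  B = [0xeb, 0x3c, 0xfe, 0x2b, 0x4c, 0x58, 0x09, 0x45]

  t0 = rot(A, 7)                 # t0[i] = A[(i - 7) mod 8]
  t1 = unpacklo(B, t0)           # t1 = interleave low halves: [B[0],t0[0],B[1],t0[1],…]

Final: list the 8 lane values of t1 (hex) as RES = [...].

RES = [0xeb, 0x81, 0x3c, 0x01, 0xfe, 0x25, 0x2b, 0x0f]

t0 = [0x81, 0x01, 0x25, 0x0f, 0x8e, 0x52, 0xef, 0x03]
t1 = [0xeb, 0x81, 0x3c, 0x01, 0xfe, 0x25, 0x2b, 0x0f]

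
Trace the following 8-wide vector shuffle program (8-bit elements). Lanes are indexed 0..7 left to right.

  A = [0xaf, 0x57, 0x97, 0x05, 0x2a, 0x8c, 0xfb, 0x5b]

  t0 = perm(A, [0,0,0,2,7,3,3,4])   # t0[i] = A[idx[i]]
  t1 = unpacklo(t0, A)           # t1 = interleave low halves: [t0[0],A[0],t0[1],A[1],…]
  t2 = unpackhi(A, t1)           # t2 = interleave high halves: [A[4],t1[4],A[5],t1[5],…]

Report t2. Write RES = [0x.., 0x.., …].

  t0: af af af 97 5b 05 05 2a
  t1: af af af 57 af 97 97 05
  t2: 2a af 8c 97 fb 97 5b 05

RES = [ 0x2a  0xaf  0x8c  0x97  0xfb  0x97  0x5b  0x05 ]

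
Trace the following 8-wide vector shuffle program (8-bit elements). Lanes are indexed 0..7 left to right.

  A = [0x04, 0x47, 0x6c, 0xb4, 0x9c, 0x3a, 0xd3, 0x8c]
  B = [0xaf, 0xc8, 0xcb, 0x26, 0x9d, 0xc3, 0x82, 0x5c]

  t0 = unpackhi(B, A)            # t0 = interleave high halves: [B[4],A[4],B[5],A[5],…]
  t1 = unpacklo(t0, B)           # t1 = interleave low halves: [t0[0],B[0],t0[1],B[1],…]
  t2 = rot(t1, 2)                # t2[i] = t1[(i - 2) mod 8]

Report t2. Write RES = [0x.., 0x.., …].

  t0: 9d 9c c3 3a 82 d3 5c 8c
  t1: 9d af 9c c8 c3 cb 3a 26
  t2: 3a 26 9d af 9c c8 c3 cb

RES = [ 0x3a  0x26  0x9d  0xaf  0x9c  0xc8  0xc3  0xcb ]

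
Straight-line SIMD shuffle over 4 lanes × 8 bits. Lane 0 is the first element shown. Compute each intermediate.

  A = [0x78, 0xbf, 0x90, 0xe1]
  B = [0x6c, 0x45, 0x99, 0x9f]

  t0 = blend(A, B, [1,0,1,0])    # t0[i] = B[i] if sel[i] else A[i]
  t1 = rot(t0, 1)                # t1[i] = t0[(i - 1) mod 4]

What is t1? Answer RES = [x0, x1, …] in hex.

RES = [0xe1, 0x6c, 0xbf, 0x99]

  t0: 6c bf 99 e1
  t1: e1 6c bf 99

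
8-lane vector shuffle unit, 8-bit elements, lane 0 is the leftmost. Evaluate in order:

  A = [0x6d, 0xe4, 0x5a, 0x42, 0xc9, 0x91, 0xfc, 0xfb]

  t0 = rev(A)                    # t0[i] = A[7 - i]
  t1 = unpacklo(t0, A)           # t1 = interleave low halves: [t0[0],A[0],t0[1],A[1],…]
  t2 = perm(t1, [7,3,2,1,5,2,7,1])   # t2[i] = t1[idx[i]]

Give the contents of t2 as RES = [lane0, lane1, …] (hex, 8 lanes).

t0 = [0xfb, 0xfc, 0x91, 0xc9, 0x42, 0x5a, 0xe4, 0x6d]
t1 = [0xfb, 0x6d, 0xfc, 0xe4, 0x91, 0x5a, 0xc9, 0x42]
t2 = [0x42, 0xe4, 0xfc, 0x6d, 0x5a, 0xfc, 0x42, 0x6d]

RES = [ 0x42  0xe4  0xfc  0x6d  0x5a  0xfc  0x42  0x6d ]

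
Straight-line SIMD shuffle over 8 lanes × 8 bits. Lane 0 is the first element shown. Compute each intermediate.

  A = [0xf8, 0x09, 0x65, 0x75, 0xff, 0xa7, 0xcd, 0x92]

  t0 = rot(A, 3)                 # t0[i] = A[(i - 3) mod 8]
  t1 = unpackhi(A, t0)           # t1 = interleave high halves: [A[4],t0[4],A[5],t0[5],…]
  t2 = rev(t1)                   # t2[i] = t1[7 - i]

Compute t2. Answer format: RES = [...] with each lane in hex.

RES = [0xff, 0x92, 0x75, 0xcd, 0x65, 0xa7, 0x09, 0xff]

  t0: a7 cd 92 f8 09 65 75 ff
  t1: ff 09 a7 65 cd 75 92 ff
  t2: ff 92 75 cd 65 a7 09 ff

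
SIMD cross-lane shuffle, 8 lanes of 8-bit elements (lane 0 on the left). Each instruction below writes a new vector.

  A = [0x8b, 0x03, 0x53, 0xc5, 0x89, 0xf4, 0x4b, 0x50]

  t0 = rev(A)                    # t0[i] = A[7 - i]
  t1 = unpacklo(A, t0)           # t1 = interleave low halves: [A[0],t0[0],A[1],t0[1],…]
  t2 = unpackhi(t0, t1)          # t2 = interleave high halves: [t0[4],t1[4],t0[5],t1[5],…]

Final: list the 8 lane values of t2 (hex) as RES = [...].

  t0: 50 4b f4 89 c5 53 03 8b
  t1: 8b 50 03 4b 53 f4 c5 89
  t2: c5 53 53 f4 03 c5 8b 89

RES = [0xc5, 0x53, 0x53, 0xf4, 0x03, 0xc5, 0x8b, 0x89]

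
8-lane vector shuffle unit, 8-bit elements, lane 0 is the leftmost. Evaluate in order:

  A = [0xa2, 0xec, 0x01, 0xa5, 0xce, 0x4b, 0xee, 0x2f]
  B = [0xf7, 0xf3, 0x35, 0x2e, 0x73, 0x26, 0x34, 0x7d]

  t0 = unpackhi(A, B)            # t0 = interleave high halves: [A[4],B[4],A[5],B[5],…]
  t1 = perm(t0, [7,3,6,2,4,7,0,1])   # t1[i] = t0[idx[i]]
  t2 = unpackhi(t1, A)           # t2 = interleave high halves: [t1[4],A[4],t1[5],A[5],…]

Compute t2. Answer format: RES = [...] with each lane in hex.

RES = [0xee, 0xce, 0x7d, 0x4b, 0xce, 0xee, 0x73, 0x2f]

  t0: ce 73 4b 26 ee 34 2f 7d
  t1: 7d 26 2f 4b ee 7d ce 73
  t2: ee ce 7d 4b ce ee 73 2f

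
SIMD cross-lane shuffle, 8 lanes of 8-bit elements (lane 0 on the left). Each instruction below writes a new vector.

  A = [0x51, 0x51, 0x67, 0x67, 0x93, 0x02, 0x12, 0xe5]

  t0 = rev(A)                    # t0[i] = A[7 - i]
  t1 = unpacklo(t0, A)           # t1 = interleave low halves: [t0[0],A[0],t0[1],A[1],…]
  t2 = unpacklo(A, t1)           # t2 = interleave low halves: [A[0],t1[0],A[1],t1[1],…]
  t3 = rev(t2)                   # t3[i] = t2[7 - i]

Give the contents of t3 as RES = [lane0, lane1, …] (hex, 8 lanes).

t0 = [0xe5, 0x12, 0x02, 0x93, 0x67, 0x67, 0x51, 0x51]
t1 = [0xe5, 0x51, 0x12, 0x51, 0x02, 0x67, 0x93, 0x67]
t2 = [0x51, 0xe5, 0x51, 0x51, 0x67, 0x12, 0x67, 0x51]
t3 = [0x51, 0x67, 0x12, 0x67, 0x51, 0x51, 0xe5, 0x51]

RES = [ 0x51  0x67  0x12  0x67  0x51  0x51  0xe5  0x51 ]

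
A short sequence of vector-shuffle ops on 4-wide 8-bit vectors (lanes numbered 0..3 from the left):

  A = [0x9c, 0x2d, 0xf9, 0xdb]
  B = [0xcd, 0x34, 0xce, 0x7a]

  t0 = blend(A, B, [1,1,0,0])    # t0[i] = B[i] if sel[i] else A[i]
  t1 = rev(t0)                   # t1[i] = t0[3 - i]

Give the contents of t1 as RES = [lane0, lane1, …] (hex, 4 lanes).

  t0: cd 34 f9 db
  t1: db f9 34 cd

RES = [ 0xdb  0xf9  0x34  0xcd ]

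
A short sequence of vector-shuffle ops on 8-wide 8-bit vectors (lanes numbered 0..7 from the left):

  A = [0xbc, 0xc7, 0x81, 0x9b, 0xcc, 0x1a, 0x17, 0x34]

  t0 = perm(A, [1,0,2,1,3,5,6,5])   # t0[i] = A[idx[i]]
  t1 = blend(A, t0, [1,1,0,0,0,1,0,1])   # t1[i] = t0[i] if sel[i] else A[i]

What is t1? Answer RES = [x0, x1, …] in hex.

RES = [0xc7, 0xbc, 0x81, 0x9b, 0xcc, 0x1a, 0x17, 0x1a]

t0 = [0xc7, 0xbc, 0x81, 0xc7, 0x9b, 0x1a, 0x17, 0x1a]
t1 = [0xc7, 0xbc, 0x81, 0x9b, 0xcc, 0x1a, 0x17, 0x1a]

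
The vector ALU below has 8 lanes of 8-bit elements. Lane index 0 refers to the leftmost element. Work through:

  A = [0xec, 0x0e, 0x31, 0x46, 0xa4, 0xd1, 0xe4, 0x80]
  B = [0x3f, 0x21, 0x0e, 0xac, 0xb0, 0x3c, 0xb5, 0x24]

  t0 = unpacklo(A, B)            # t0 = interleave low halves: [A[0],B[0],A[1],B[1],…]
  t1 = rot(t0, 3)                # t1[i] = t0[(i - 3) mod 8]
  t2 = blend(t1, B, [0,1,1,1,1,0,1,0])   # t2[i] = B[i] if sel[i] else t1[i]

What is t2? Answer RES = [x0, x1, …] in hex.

RES = [ 0x0e  0x21  0x0e  0xac  0xb0  0x0e  0xb5  0x31 ]

→ t0 |ec|3f|0e|21|31|0e|46|ac|
→ t1 |0e|46|ac|ec|3f|0e|21|31|
→ t2 |0e|21|0e|ac|b0|0e|b5|31|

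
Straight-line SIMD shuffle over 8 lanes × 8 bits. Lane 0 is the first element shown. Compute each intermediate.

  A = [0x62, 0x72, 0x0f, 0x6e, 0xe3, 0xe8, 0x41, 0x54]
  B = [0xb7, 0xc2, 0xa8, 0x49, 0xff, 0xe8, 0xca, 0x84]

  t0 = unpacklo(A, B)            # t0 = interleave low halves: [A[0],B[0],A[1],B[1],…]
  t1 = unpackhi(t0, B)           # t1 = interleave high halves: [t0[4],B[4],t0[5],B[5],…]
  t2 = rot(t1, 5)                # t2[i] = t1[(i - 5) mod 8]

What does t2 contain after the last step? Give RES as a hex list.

→ t0 |62|b7|72|c2|0f|a8|6e|49|
→ t1 |0f|ff|a8|e8|6e|ca|49|84|
→ t2 |e8|6e|ca|49|84|0f|ff|a8|

RES = [ 0xe8  0x6e  0xca  0x49  0x84  0x0f  0xff  0xa8 ]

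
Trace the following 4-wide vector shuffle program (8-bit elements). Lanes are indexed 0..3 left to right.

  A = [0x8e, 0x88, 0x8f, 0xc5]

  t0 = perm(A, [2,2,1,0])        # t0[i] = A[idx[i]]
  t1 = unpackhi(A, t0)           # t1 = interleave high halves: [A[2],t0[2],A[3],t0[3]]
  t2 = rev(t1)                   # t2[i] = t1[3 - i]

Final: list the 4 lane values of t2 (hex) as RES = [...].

→ t0 |8f|8f|88|8e|
→ t1 |8f|88|c5|8e|
→ t2 |8e|c5|88|8f|

RES = [0x8e, 0xc5, 0x88, 0x8f]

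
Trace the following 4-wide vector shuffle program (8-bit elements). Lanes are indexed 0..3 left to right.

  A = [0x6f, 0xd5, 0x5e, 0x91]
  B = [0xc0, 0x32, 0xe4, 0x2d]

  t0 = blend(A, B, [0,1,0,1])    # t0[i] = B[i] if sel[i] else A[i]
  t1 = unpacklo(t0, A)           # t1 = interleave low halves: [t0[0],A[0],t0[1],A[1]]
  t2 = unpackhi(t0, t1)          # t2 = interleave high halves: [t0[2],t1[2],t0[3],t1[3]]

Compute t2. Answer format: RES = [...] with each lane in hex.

RES = [0x5e, 0x32, 0x2d, 0xd5]

  t0: 6f 32 5e 2d
  t1: 6f 6f 32 d5
  t2: 5e 32 2d d5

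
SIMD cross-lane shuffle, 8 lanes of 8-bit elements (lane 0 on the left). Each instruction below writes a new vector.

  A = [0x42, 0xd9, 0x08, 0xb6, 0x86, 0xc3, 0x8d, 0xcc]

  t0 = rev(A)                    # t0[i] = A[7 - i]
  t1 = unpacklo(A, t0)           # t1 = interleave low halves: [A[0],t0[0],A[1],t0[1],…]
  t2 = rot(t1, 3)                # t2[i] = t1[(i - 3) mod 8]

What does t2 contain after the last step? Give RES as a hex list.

RES = [0xc3, 0xb6, 0x86, 0x42, 0xcc, 0xd9, 0x8d, 0x08]

→ t0 |cc|8d|c3|86|b6|08|d9|42|
→ t1 |42|cc|d9|8d|08|c3|b6|86|
→ t2 |c3|b6|86|42|cc|d9|8d|08|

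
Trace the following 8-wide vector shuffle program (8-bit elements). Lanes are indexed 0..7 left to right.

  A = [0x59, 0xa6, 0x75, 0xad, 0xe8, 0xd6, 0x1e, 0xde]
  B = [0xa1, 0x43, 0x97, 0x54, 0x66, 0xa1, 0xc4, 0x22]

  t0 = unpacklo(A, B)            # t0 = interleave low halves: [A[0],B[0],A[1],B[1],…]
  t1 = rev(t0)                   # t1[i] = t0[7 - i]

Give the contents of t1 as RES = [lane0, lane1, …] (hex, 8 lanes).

  t0: 59 a1 a6 43 75 97 ad 54
  t1: 54 ad 97 75 43 a6 a1 59

RES = [0x54, 0xad, 0x97, 0x75, 0x43, 0xa6, 0xa1, 0x59]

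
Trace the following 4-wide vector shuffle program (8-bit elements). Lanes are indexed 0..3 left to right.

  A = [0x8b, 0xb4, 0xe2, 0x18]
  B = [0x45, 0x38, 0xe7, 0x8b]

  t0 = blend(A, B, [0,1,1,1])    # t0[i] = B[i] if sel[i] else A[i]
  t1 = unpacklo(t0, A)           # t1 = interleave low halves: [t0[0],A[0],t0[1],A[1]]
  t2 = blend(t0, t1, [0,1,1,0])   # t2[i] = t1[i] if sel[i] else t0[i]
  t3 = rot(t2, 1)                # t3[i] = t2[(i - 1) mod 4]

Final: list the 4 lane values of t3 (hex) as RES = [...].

RES = [0x8b, 0x8b, 0x8b, 0x38]

  t0: 8b 38 e7 8b
  t1: 8b 8b 38 b4
  t2: 8b 8b 38 8b
  t3: 8b 8b 8b 38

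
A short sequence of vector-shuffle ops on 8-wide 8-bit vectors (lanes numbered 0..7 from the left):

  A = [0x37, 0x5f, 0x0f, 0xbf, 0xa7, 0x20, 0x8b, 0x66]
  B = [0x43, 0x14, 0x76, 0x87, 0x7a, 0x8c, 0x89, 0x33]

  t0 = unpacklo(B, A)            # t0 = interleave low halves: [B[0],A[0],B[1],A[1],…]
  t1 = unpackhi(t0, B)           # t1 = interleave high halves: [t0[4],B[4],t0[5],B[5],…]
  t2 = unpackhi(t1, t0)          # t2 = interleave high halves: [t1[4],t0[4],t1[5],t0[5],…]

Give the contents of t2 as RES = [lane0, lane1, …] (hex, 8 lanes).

→ t0 |43|37|14|5f|76|0f|87|bf|
→ t1 |76|7a|0f|8c|87|89|bf|33|
→ t2 |87|76|89|0f|bf|87|33|bf|

RES = [0x87, 0x76, 0x89, 0x0f, 0xbf, 0x87, 0x33, 0xbf]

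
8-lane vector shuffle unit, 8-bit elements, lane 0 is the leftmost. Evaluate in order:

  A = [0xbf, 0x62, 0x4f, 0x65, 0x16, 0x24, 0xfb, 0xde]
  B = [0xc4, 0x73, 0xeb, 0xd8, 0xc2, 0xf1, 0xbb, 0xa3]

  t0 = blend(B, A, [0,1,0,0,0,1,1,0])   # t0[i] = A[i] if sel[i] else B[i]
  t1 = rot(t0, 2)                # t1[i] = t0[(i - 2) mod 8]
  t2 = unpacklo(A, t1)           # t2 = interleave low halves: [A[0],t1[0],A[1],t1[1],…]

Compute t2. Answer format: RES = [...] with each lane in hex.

RES = [0xbf, 0xfb, 0x62, 0xa3, 0x4f, 0xc4, 0x65, 0x62]

  t0: c4 62 eb d8 c2 24 fb a3
  t1: fb a3 c4 62 eb d8 c2 24
  t2: bf fb 62 a3 4f c4 65 62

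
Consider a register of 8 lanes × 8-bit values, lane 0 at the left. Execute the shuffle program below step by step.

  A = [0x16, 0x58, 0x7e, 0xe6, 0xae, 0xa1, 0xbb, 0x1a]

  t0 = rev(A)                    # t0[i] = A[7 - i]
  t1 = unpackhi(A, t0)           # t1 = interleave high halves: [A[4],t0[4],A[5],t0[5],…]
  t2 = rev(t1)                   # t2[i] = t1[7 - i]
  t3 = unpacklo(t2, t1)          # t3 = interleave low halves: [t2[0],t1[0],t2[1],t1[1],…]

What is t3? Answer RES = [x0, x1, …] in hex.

t0 = [0x1a, 0xbb, 0xa1, 0xae, 0xe6, 0x7e, 0x58, 0x16]
t1 = [0xae, 0xe6, 0xa1, 0x7e, 0xbb, 0x58, 0x1a, 0x16]
t2 = [0x16, 0x1a, 0x58, 0xbb, 0x7e, 0xa1, 0xe6, 0xae]
t3 = [0x16, 0xae, 0x1a, 0xe6, 0x58, 0xa1, 0xbb, 0x7e]

RES = [ 0x16  0xae  0x1a  0xe6  0x58  0xa1  0xbb  0x7e ]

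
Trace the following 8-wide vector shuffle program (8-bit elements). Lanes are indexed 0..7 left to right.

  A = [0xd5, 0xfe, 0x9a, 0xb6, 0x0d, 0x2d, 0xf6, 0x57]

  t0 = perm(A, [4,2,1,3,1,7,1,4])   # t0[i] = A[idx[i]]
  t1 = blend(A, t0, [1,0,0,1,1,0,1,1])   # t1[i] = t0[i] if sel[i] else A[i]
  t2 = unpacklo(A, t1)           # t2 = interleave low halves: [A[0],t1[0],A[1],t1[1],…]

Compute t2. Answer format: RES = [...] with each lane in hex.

  t0: 0d 9a fe b6 fe 57 fe 0d
  t1: 0d fe 9a b6 fe 2d fe 0d
  t2: d5 0d fe fe 9a 9a b6 b6

RES = [0xd5, 0x0d, 0xfe, 0xfe, 0x9a, 0x9a, 0xb6, 0xb6]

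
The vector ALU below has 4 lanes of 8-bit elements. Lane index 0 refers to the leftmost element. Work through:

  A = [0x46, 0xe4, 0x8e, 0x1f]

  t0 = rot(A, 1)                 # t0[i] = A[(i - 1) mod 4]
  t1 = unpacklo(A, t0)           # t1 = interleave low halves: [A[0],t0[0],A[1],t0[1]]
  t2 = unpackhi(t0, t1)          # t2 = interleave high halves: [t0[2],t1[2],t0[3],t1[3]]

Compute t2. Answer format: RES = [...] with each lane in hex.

RES = [0xe4, 0xe4, 0x8e, 0x46]

→ t0 |1f|46|e4|8e|
→ t1 |46|1f|e4|46|
→ t2 |e4|e4|8e|46|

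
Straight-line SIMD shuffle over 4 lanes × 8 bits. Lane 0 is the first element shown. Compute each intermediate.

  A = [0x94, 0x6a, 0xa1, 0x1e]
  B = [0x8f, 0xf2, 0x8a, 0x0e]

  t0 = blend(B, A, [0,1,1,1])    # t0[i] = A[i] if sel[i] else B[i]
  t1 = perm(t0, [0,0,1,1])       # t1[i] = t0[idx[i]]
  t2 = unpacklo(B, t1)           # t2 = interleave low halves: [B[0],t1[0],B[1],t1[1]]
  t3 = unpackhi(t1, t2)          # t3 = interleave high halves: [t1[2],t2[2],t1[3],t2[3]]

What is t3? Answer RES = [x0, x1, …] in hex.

RES = [0x6a, 0xf2, 0x6a, 0x8f]

  t0: 8f 6a a1 1e
  t1: 8f 8f 6a 6a
  t2: 8f 8f f2 8f
  t3: 6a f2 6a 8f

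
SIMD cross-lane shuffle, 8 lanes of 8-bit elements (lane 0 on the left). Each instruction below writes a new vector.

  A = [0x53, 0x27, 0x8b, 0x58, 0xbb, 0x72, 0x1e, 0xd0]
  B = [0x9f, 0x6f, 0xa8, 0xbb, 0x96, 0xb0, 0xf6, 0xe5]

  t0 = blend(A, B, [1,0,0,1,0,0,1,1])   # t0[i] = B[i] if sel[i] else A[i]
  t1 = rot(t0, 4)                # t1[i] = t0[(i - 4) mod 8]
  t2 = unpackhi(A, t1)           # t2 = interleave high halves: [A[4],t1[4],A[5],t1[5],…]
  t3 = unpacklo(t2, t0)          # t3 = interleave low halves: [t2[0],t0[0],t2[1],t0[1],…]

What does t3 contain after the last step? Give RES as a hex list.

RES = [0xbb, 0x9f, 0x9f, 0x27, 0x72, 0x8b, 0x27, 0xbb]

t0 = [0x9f, 0x27, 0x8b, 0xbb, 0xbb, 0x72, 0xf6, 0xe5]
t1 = [0xbb, 0x72, 0xf6, 0xe5, 0x9f, 0x27, 0x8b, 0xbb]
t2 = [0xbb, 0x9f, 0x72, 0x27, 0x1e, 0x8b, 0xd0, 0xbb]
t3 = [0xbb, 0x9f, 0x9f, 0x27, 0x72, 0x8b, 0x27, 0xbb]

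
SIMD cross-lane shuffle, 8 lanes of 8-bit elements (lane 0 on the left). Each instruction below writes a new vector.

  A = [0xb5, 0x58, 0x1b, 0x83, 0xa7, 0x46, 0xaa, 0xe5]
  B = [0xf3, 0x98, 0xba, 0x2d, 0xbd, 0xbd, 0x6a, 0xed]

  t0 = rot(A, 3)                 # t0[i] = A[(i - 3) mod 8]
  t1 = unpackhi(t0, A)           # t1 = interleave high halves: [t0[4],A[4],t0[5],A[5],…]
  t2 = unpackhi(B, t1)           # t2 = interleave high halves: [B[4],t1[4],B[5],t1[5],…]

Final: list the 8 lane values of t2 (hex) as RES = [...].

RES = [0xbd, 0x83, 0xbd, 0xaa, 0x6a, 0xa7, 0xed, 0xe5]

→ t0 |46|aa|e5|b5|58|1b|83|a7|
→ t1 |58|a7|1b|46|83|aa|a7|e5|
→ t2 |bd|83|bd|aa|6a|a7|ed|e5|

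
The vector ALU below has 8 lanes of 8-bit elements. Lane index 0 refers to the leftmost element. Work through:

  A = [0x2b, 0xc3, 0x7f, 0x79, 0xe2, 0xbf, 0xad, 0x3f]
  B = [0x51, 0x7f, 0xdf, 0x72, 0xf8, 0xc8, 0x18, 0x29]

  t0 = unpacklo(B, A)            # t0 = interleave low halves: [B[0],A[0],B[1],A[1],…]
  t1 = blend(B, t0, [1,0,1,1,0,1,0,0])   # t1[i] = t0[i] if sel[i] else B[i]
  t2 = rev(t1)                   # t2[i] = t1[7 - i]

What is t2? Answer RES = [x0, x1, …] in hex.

RES = [0x29, 0x18, 0x7f, 0xf8, 0xc3, 0x7f, 0x7f, 0x51]

→ t0 |51|2b|7f|c3|df|7f|72|79|
→ t1 |51|7f|7f|c3|f8|7f|18|29|
→ t2 |29|18|7f|f8|c3|7f|7f|51|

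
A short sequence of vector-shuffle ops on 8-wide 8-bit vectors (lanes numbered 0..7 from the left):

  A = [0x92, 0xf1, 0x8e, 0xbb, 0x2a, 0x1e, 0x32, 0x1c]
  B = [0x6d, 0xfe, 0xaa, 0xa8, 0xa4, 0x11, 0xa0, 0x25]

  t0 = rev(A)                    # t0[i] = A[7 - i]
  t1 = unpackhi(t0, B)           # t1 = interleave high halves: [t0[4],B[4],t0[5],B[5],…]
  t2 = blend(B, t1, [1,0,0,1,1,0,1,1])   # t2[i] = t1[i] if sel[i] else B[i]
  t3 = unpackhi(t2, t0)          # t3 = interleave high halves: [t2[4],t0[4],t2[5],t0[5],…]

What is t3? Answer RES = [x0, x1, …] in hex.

RES = [ 0xf1  0xbb  0x11  0x8e  0x92  0xf1  0x25  0x92 ]

t0 = [0x1c, 0x32, 0x1e, 0x2a, 0xbb, 0x8e, 0xf1, 0x92]
t1 = [0xbb, 0xa4, 0x8e, 0x11, 0xf1, 0xa0, 0x92, 0x25]
t2 = [0xbb, 0xfe, 0xaa, 0x11, 0xf1, 0x11, 0x92, 0x25]
t3 = [0xf1, 0xbb, 0x11, 0x8e, 0x92, 0xf1, 0x25, 0x92]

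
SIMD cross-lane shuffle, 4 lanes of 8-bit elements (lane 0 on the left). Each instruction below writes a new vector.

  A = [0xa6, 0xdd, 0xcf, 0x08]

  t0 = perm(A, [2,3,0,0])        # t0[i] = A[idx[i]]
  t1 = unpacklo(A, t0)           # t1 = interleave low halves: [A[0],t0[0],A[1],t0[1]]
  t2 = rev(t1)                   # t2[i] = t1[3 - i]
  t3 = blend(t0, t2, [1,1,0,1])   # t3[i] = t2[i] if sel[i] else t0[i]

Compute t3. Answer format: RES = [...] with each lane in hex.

→ t0 |cf|08|a6|a6|
→ t1 |a6|cf|dd|08|
→ t2 |08|dd|cf|a6|
→ t3 |08|dd|a6|a6|

RES = [0x08, 0xdd, 0xa6, 0xa6]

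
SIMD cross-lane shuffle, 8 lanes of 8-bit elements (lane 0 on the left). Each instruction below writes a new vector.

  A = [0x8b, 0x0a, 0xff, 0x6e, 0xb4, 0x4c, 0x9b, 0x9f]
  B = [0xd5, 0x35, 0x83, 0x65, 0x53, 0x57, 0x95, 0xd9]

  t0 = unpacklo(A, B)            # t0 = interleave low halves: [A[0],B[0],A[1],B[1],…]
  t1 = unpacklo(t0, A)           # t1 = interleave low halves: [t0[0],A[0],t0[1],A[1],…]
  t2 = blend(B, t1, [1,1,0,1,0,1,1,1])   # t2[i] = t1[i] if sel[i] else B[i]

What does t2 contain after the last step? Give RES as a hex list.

t0 = [0x8b, 0xd5, 0x0a, 0x35, 0xff, 0x83, 0x6e, 0x65]
t1 = [0x8b, 0x8b, 0xd5, 0x0a, 0x0a, 0xff, 0x35, 0x6e]
t2 = [0x8b, 0x8b, 0x83, 0x0a, 0x53, 0xff, 0x35, 0x6e]

RES = [ 0x8b  0x8b  0x83  0x0a  0x53  0xff  0x35  0x6e ]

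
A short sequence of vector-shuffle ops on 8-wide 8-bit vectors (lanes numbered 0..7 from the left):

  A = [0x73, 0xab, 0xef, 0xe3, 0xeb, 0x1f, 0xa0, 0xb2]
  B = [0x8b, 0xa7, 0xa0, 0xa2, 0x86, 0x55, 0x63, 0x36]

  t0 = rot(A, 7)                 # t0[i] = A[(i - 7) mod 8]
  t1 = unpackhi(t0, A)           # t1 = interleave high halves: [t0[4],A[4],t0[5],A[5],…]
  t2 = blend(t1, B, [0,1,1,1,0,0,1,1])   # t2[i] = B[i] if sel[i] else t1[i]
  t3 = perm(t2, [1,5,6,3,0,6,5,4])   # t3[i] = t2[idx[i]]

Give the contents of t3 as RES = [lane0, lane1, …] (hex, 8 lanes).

RES = [0xa7, 0xa0, 0x63, 0xa2, 0x1f, 0x63, 0xa0, 0xb2]

  t0: ab ef e3 eb 1f a0 b2 73
  t1: 1f eb a0 1f b2 a0 73 b2
  t2: 1f a7 a0 a2 b2 a0 63 36
  t3: a7 a0 63 a2 1f 63 a0 b2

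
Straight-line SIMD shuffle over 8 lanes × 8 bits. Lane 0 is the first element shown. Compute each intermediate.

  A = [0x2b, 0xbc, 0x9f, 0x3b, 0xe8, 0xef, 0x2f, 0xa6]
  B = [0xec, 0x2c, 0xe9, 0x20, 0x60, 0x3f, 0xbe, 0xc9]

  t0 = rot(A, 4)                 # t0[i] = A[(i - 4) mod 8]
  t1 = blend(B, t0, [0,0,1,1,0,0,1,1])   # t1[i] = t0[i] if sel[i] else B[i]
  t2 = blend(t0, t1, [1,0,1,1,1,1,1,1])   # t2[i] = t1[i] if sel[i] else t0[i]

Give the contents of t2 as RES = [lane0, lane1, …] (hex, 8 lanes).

RES = [0xec, 0xef, 0x2f, 0xa6, 0x60, 0x3f, 0x9f, 0x3b]

  t0: e8 ef 2f a6 2b bc 9f 3b
  t1: ec 2c 2f a6 60 3f 9f 3b
  t2: ec ef 2f a6 60 3f 9f 3b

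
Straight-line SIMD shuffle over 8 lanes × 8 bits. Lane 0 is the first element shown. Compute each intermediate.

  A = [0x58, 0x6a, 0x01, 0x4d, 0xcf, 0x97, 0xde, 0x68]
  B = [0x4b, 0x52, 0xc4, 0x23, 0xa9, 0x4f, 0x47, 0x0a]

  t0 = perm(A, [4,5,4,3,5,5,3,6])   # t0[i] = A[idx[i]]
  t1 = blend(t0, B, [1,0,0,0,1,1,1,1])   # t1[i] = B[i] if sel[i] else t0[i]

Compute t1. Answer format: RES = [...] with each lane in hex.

→ t0 |cf|97|cf|4d|97|97|4d|de|
→ t1 |4b|97|cf|4d|a9|4f|47|0a|

RES = [0x4b, 0x97, 0xcf, 0x4d, 0xa9, 0x4f, 0x47, 0x0a]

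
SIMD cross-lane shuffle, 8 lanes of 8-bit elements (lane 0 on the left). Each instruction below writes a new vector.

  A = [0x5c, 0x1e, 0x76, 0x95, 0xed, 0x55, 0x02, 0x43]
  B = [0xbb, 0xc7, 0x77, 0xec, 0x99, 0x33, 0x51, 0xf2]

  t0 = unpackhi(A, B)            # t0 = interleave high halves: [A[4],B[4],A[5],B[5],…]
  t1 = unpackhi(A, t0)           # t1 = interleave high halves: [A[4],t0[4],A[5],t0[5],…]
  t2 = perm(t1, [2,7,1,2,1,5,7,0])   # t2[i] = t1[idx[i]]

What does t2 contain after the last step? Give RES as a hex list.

→ t0 |ed|99|55|33|02|51|43|f2|
→ t1 |ed|02|55|51|02|43|43|f2|
→ t2 |55|f2|02|55|02|43|f2|ed|

RES = [ 0x55  0xf2  0x02  0x55  0x02  0x43  0xf2  0xed ]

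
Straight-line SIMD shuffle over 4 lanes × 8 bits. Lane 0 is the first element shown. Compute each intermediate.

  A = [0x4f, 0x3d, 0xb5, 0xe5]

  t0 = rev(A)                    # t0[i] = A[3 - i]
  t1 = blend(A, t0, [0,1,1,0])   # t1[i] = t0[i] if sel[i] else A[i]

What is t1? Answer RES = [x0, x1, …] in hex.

t0 = [0xe5, 0xb5, 0x3d, 0x4f]
t1 = [0x4f, 0xb5, 0x3d, 0xe5]

RES = [0x4f, 0xb5, 0x3d, 0xe5]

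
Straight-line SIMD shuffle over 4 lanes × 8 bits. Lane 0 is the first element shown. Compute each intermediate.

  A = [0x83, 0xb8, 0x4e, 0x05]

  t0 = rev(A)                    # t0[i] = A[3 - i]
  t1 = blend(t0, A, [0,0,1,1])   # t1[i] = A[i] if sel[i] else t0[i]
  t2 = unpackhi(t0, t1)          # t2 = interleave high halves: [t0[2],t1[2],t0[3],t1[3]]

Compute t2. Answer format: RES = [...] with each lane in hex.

  t0: 05 4e b8 83
  t1: 05 4e 4e 05
  t2: b8 4e 83 05

RES = [0xb8, 0x4e, 0x83, 0x05]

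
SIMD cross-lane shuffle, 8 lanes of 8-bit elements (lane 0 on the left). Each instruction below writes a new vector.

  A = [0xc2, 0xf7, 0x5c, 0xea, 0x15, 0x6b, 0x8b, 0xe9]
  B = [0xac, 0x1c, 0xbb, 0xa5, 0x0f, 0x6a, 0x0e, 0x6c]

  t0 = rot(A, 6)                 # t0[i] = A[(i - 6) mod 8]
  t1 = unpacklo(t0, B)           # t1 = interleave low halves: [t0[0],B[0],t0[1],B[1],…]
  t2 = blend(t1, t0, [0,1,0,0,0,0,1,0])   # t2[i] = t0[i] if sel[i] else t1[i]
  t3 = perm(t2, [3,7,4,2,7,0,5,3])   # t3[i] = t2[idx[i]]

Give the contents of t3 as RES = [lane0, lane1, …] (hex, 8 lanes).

t0 = [0x5c, 0xea, 0x15, 0x6b, 0x8b, 0xe9, 0xc2, 0xf7]
t1 = [0x5c, 0xac, 0xea, 0x1c, 0x15, 0xbb, 0x6b, 0xa5]
t2 = [0x5c, 0xea, 0xea, 0x1c, 0x15, 0xbb, 0xc2, 0xa5]
t3 = [0x1c, 0xa5, 0x15, 0xea, 0xa5, 0x5c, 0xbb, 0x1c]

RES = [ 0x1c  0xa5  0x15  0xea  0xa5  0x5c  0xbb  0x1c ]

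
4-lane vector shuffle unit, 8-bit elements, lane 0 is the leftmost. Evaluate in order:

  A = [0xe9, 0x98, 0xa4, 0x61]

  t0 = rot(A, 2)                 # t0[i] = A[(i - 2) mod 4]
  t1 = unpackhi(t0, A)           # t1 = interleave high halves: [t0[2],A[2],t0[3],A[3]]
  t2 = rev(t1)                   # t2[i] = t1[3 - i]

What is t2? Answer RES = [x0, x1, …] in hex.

RES = [ 0x61  0x98  0xa4  0xe9 ]

t0 = [0xa4, 0x61, 0xe9, 0x98]
t1 = [0xe9, 0xa4, 0x98, 0x61]
t2 = [0x61, 0x98, 0xa4, 0xe9]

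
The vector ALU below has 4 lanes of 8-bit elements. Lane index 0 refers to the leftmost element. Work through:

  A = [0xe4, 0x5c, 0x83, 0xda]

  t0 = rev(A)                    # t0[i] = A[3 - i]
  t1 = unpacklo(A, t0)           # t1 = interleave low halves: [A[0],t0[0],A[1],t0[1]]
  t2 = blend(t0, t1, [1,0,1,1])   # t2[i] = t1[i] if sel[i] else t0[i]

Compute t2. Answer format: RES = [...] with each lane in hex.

t0 = [0xda, 0x83, 0x5c, 0xe4]
t1 = [0xe4, 0xda, 0x5c, 0x83]
t2 = [0xe4, 0x83, 0x5c, 0x83]

RES = [0xe4, 0x83, 0x5c, 0x83]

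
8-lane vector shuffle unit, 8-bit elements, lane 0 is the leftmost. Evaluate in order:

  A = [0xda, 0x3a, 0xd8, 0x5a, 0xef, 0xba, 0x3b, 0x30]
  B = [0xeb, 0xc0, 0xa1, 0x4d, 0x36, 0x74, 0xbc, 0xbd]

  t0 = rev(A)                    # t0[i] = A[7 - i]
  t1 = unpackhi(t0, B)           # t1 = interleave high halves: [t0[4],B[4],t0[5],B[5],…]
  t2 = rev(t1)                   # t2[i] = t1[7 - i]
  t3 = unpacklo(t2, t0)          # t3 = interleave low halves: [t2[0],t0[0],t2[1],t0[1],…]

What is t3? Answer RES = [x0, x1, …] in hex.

RES = [0xbd, 0x30, 0xda, 0x3b, 0xbc, 0xba, 0x3a, 0xef]

→ t0 |30|3b|ba|ef|5a|d8|3a|da|
→ t1 |5a|36|d8|74|3a|bc|da|bd|
→ t2 |bd|da|bc|3a|74|d8|36|5a|
→ t3 |bd|30|da|3b|bc|ba|3a|ef|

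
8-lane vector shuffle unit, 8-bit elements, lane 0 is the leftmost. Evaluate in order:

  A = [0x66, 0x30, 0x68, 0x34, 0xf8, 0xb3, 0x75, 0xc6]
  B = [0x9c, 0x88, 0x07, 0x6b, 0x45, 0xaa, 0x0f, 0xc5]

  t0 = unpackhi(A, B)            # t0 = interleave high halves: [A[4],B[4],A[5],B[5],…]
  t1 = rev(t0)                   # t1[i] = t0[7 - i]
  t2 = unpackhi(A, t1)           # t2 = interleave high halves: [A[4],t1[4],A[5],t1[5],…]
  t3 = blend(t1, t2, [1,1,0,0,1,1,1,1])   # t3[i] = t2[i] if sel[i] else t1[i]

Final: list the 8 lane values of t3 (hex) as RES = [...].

RES = [ 0xf8  0xaa  0x0f  0x75  0x75  0x45  0xc6  0xf8 ]

→ t0 |f8|45|b3|aa|75|0f|c6|c5|
→ t1 |c5|c6|0f|75|aa|b3|45|f8|
→ t2 |f8|aa|b3|b3|75|45|c6|f8|
→ t3 |f8|aa|0f|75|75|45|c6|f8|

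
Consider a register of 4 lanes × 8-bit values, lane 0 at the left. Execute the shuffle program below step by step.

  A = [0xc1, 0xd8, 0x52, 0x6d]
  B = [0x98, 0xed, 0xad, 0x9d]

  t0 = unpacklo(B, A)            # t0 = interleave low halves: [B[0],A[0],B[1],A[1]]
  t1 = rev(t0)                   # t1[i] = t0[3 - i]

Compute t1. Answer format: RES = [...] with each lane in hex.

  t0: 98 c1 ed d8
  t1: d8 ed c1 98

RES = [ 0xd8  0xed  0xc1  0x98 ]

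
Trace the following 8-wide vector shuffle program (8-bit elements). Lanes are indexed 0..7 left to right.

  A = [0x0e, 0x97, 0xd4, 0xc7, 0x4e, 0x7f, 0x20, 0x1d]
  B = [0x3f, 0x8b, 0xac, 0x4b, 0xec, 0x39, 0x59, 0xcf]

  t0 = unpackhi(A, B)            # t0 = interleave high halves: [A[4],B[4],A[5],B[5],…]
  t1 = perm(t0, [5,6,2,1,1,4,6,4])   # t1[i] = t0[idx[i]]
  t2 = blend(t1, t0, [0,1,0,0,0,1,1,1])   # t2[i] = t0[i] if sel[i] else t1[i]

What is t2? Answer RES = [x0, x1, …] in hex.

RES = [ 0x59  0xec  0x7f  0xec  0xec  0x59  0x1d  0xcf ]

→ t0 |4e|ec|7f|39|20|59|1d|cf|
→ t1 |59|1d|7f|ec|ec|20|1d|20|
→ t2 |59|ec|7f|ec|ec|59|1d|cf|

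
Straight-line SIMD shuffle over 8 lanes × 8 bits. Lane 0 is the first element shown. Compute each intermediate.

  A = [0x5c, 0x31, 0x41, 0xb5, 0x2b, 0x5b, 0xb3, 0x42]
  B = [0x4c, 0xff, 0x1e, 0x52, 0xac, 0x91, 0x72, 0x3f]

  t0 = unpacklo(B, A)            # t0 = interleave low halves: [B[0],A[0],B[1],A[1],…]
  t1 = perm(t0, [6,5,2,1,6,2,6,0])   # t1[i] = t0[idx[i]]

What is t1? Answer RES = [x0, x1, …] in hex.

t0 = [0x4c, 0x5c, 0xff, 0x31, 0x1e, 0x41, 0x52, 0xb5]
t1 = [0x52, 0x41, 0xff, 0x5c, 0x52, 0xff, 0x52, 0x4c]

RES = [ 0x52  0x41  0xff  0x5c  0x52  0xff  0x52  0x4c ]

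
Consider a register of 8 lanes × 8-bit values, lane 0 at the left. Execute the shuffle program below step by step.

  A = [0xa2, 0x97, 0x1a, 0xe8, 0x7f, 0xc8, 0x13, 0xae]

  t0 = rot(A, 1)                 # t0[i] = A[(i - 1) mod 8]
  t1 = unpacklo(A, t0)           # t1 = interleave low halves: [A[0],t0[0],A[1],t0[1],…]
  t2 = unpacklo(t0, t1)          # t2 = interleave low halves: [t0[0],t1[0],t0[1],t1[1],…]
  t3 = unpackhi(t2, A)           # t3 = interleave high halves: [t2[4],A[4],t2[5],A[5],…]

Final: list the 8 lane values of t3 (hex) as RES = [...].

  t0: ae a2 97 1a e8 7f c8 13
  t1: a2 ae 97 a2 1a 97 e8 1a
  t2: ae a2 a2 ae 97 97 1a a2
  t3: 97 7f 97 c8 1a 13 a2 ae

RES = [ 0x97  0x7f  0x97  0xc8  0x1a  0x13  0xa2  0xae ]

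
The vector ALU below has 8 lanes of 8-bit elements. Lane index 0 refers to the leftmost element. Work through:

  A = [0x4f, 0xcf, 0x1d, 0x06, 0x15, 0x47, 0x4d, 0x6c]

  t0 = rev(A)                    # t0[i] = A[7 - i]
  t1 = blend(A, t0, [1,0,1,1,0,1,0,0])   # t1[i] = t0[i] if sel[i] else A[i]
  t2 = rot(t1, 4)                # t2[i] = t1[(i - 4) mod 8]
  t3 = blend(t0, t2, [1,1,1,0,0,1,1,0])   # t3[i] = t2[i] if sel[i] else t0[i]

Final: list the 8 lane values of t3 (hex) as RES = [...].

  t0: 6c 4d 47 15 06 1d cf 4f
  t1: 6c cf 47 15 15 1d 4d 6c
  t2: 15 1d 4d 6c 6c cf 47 15
  t3: 15 1d 4d 15 06 cf 47 4f

RES = [0x15, 0x1d, 0x4d, 0x15, 0x06, 0xcf, 0x47, 0x4f]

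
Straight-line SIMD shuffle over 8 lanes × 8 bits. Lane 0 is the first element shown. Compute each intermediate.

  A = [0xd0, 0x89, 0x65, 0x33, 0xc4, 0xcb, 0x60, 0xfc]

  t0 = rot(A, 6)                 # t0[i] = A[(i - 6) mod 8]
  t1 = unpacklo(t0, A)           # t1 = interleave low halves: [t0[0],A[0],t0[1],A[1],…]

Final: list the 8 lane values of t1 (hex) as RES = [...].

RES = [0x65, 0xd0, 0x33, 0x89, 0xc4, 0x65, 0xcb, 0x33]

t0 = [0x65, 0x33, 0xc4, 0xcb, 0x60, 0xfc, 0xd0, 0x89]
t1 = [0x65, 0xd0, 0x33, 0x89, 0xc4, 0x65, 0xcb, 0x33]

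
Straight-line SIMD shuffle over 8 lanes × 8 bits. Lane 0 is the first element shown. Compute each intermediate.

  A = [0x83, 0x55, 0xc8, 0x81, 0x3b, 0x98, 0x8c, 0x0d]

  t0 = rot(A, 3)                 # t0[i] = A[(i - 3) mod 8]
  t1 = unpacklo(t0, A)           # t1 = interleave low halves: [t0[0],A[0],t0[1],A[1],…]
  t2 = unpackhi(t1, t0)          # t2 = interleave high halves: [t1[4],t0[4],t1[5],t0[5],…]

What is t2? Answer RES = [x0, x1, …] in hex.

→ t0 |98|8c|0d|83|55|c8|81|3b|
→ t1 |98|83|8c|55|0d|c8|83|81|
→ t2 |0d|55|c8|c8|83|81|81|3b|

RES = [0x0d, 0x55, 0xc8, 0xc8, 0x83, 0x81, 0x81, 0x3b]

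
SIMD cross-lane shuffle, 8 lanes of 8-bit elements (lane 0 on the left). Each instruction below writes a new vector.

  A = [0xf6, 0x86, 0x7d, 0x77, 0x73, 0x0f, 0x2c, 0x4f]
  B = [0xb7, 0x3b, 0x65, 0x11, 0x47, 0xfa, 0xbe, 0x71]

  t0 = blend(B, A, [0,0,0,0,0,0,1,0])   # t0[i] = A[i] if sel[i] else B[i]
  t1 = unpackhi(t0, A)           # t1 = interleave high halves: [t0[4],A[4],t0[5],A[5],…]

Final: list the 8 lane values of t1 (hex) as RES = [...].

  t0: b7 3b 65 11 47 fa 2c 71
  t1: 47 73 fa 0f 2c 2c 71 4f

RES = [0x47, 0x73, 0xfa, 0x0f, 0x2c, 0x2c, 0x71, 0x4f]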